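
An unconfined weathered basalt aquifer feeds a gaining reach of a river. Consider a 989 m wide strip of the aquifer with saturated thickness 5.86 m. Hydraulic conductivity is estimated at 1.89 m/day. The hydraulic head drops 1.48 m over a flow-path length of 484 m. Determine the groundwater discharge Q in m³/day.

33.5

Cross-sectional area A = 989 × 5.86 = 5796 m².
Hydraulic gradient i = Δh / L = 1.48 / 484 = 0.003058.
Darcy's law: Q = K · A · i = 1.890 × 5796 × 0.003058 = 33.49 m³/day.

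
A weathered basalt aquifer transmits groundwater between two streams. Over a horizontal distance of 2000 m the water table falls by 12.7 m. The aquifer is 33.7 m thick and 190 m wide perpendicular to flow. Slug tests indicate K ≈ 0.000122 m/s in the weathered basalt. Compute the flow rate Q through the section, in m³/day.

429

Convert K: 0.000122 m/s × 86400 = 10.54 m/day.
Cross-sectional area A = 190 × 33.7 = 6403 m².
Hydraulic gradient i = Δh / L = 12.7 / 2000 = 0.006350.
Darcy's law: Q = K · A · i = 10.54 × 6403 × 0.006350 = 428.6 m³/day.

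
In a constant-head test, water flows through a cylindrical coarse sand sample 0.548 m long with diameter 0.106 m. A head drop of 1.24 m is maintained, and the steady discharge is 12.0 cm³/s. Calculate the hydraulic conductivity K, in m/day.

51.9

Cross-sectional area A = π·(d/2)² = π × (0.106/2)² = 0.008825 m².
Convert discharge: 12.0 cm³/s = 1.200e-05 m³/s.
Darcy's law rearranged: K = Q·L / (A·Δh) = 1.200e-05 × 0.548 / (0.008825 × 1.24) = 0.0006010 m/s = 51.92 m/day.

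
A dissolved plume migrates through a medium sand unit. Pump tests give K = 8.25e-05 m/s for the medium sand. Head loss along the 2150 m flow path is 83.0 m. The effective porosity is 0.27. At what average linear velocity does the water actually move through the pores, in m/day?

Convert K: 8.25e-05 m/s × 86400 = 7.128 m/day.
Hydraulic gradient i = Δh / L = 83.0 / 2150 = 0.03860.
Darcy flux q = K · i = 7.128 × 0.03860 = 0.2752 m/day.
Seepage velocity v = q / n_e = 0.2752 / 0.27 = 1.019 m/day.

1.02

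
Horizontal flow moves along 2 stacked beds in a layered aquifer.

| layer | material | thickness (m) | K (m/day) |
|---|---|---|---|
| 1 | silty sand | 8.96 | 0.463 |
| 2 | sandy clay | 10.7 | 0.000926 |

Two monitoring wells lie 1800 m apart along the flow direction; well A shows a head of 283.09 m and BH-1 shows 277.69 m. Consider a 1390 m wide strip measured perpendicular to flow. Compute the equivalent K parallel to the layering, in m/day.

Flow is parallel to layering, so each bed carries its own Darcy discharge and the transmissivities add.
Σ(K_i·b_i) = 0.463×8.96 + 0.000926×10.7 = 4.158 m²/day.
Total thickness b = 19.66 m, so K_eq = Σ(K_i·b_i)/b = 0.2115 m/day.

0.212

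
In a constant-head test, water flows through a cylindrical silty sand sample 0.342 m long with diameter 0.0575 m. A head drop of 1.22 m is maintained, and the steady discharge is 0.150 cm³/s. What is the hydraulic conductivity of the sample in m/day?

1.40

Cross-sectional area A = π·(d/2)² = π × (0.0575/2)² = 0.002597 m².
Convert discharge: 0.150 cm³/s = 1.500e-07 m³/s.
Darcy's law rearranged: K = Q·L / (A·Δh) = 1.500e-07 × 0.342 / (0.002597 × 1.22) = 1.619e-05 m/s = 1.399 m/day.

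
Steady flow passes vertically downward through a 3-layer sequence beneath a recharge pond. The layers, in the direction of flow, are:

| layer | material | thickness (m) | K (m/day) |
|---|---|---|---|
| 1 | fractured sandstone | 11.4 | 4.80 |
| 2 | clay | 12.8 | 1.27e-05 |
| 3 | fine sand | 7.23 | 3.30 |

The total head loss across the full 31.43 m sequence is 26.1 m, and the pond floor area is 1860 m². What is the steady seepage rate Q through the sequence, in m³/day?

Flow is perpendicular to layering, so the layers act in series and the equivalent K is the thickness-weighted harmonic mean.
Total thickness L = 11.4 + 12.8 + 7.23 = 31.43 m.
Σ(b_i/K_i) = 11.4/4.80 + 12.8/1.27e-05 + 7.23/3.30 = 1.008e+06 d.
K_eq = L / Σ(b_i/K_i) = 31.43 / 1.008e+06 = 3.118e-05 m/day.
Q = K_eq · A · (Δh/L) = 3.118e-05 × 1860 × (26.1/31.43) = 0.04817 m³/day.

0.0482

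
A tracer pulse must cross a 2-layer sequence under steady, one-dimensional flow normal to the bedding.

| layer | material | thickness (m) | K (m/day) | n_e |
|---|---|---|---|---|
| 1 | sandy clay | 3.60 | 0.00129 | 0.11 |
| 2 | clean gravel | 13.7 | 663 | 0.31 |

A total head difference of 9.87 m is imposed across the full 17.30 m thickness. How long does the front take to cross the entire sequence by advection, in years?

3.59

With flow normal to the layers, continuity requires the same specific discharge q through every layer.
Σ(b_i/K_i) = 3.60/0.00129 + 13.7/663 = 2791 d.
q = Δh / Σ(b_i/K_i) = 9.87 / 2791 = 0.003537 m/day.
In each layer the seepage velocity is v_i = q/n_i, so the layer transit time is t_i = b_i·n_i / q:
  layer 1 (sandy clay): t_1 = 3.60 × 0.11 / 0.003537 = 112.0 d
  layer 2 (clean gravel): t_2 = 13.7 × 0.31 / 0.003537 = 1201 d
Total t = Σ t_i = 1313 days = 3.594 years.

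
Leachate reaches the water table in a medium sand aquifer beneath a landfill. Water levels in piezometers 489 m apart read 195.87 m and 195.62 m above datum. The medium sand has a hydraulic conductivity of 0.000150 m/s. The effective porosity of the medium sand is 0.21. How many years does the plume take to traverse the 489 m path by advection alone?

42.4

Convert K: 0.000150 m/s × 86400 = 12.96 m/day.
Hydraulic gradient i = (195.87 − 195.62) / 489 = 0.25 / 489 = 0.0005112.
Darcy flux q = K · i = 12.96 × 0.0005112 = 0.006626 m/day.
Seepage velocity v = q / n_e = 0.006626 / 0.21 = 0.03155 m/day.
Travel time t = L / v = 489 / 0.03155 = 15499 days = 42.43 years.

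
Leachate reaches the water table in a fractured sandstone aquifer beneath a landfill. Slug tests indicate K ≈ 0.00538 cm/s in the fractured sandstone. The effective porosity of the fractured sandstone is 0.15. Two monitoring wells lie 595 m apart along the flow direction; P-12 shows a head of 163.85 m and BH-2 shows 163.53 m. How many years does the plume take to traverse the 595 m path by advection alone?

97.7

Convert K: 0.00538 cm/s × 864 = 4.648 m/day.
Hydraulic gradient i = (163.85 − 163.53) / 595 = 0.32 / 595 = 0.0005378.
Darcy flux q = K · i = 4.648 × 0.0005378 = 0.002500 m/day.
Seepage velocity v = q / n_e = 0.002500 / 0.15 = 0.01667 m/day.
Travel time t = L / v = 595 / 0.01667 = 35701 days = 97.74 years.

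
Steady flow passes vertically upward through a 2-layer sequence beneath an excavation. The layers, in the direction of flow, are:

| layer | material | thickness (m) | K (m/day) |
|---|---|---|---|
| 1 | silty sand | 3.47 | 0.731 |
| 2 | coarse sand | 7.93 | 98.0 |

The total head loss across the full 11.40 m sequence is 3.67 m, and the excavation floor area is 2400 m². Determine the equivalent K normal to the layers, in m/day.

Flow is perpendicular to layering, so the layers act in series and the equivalent K is the thickness-weighted harmonic mean.
Total thickness L = 3.47 + 7.93 = 11.40 m.
Σ(b_i/K_i) = 3.47/0.731 + 7.93/98.0 = 4.828 d.
K_eq = L / Σ(b_i/K_i) = 11.40 / 4.828 = 2.361 m/day.

2.36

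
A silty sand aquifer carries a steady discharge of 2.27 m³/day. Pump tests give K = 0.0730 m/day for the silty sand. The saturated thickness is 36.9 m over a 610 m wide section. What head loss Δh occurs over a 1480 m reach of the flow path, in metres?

Cross-sectional area A = 610 × 36.9 = 22509 m².
From Q = K·A·i, i = Q / (K·A) = 2.27 / (0.07300 × 22509) = 0.001381.
Head loss Δh = i · L = 0.001381 × 1480 = 2.045 m.

2.04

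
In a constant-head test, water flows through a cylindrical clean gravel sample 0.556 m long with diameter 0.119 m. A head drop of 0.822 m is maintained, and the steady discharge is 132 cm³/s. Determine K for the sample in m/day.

Cross-sectional area A = π·(d/2)² = π × (0.119/2)² = 0.01112 m².
Convert discharge: 132 cm³/s = 0.0001320 m³/s.
Darcy's law rearranged: K = Q·L / (A·Δh) = 0.0001320 × 0.556 / (0.01112 × 0.822) = 0.008028 m/s = 693.6 m/day.

694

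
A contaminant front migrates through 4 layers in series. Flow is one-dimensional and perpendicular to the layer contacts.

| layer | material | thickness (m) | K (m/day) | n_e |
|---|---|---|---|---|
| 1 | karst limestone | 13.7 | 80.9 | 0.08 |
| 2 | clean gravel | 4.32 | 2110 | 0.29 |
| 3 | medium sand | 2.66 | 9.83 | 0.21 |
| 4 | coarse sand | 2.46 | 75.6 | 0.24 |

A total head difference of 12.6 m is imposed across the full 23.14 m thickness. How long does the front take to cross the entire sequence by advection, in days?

With flow normal to the layers, continuity requires the same specific discharge q through every layer.
Σ(b_i/K_i) = 13.7/80.9 + 4.32/2110 + 2.66/9.83 + 2.46/75.6 = 0.4745 d.
q = Δh / Σ(b_i/K_i) = 12.6 / 0.4745 = 26.55 m/day.
In each layer the seepage velocity is v_i = q/n_i, so the layer transit time is t_i = b_i·n_i / q:
  layer 1 (karst limestone): t_1 = 13.7 × 0.08 / 26.55 = 0.04128 d
  layer 2 (clean gravel): t_2 = 4.32 × 0.29 / 26.55 = 0.04718 d
  layer 3 (medium sand): t_3 = 2.66 × 0.21 / 26.55 = 0.02104 d
  layer 4 (coarse sand): t_4 = 2.46 × 0.24 / 26.55 = 0.02224 d
Total t = Σ t_i = 0.1317 days.

0.132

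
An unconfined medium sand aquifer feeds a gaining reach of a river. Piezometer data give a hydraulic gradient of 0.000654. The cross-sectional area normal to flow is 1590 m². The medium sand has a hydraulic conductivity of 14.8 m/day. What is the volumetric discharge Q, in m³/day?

15.4

Hydraulic gradient i = 0.000654.
Darcy's law: Q = K · A · i = 14.80 × 1590 × 0.0006540 = 15.39 m³/day.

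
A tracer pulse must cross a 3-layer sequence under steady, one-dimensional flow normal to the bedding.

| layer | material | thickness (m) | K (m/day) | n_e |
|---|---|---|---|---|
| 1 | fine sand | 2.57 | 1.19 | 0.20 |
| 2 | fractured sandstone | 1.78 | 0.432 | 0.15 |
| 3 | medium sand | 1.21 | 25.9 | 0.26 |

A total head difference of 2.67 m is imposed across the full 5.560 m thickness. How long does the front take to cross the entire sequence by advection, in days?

With flow normal to the layers, continuity requires the same specific discharge q through every layer.
Σ(b_i/K_i) = 2.57/1.19 + 1.78/0.432 + 1.21/25.9 = 6.327 d.
q = Δh / Σ(b_i/K_i) = 2.67 / 6.327 = 0.4220 m/day.
In each layer the seepage velocity is v_i = q/n_i, so the layer transit time is t_i = b_i·n_i / q:
  layer 1 (fine sand): t_1 = 2.57 × 0.20 / 0.4220 = 1.218 d
  layer 2 (fractured sandstone): t_2 = 1.78 × 0.15 / 0.4220 = 0.6327 d
  layer 3 (medium sand): t_3 = 1.21 × 0.26 / 0.4220 = 0.7455 d
Total t = Σ t_i = 2.596 days.

2.60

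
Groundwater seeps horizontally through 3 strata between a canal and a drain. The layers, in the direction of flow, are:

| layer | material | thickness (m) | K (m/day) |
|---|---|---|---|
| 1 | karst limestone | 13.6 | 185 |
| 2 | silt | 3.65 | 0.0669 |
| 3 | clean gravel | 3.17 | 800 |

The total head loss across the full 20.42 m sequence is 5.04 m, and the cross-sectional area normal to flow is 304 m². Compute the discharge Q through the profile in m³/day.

Flow is perpendicular to layering, so the layers act in series and the equivalent K is the thickness-weighted harmonic mean.
Total thickness L = 13.6 + 3.65 + 3.17 = 20.42 m.
Σ(b_i/K_i) = 13.6/185 + 3.65/0.0669 + 3.17/800 = 54.64 d.
K_eq = L / Σ(b_i/K_i) = 20.42 / 54.64 = 0.3737 m/day.
Q = K_eq · A · (Δh/L) = 0.3737 × 304 × (5.04/20.42) = 28.04 m³/day.

28.0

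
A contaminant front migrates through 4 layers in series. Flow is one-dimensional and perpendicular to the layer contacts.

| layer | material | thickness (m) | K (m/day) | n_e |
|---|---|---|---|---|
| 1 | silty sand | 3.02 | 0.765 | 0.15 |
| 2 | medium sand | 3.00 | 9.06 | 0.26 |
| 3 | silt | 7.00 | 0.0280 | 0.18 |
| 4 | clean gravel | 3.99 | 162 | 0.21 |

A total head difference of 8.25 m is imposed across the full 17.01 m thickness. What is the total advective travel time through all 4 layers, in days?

With flow normal to the layers, continuity requires the same specific discharge q through every layer.
Σ(b_i/K_i) = 3.02/0.765 + 3.00/9.06 + 7.00/0.0280 + 3.99/162 = 254.3 d.
q = Δh / Σ(b_i/K_i) = 8.25 / 254.3 = 0.03244 m/day.
In each layer the seepage velocity is v_i = q/n_i, so the layer transit time is t_i = b_i·n_i / q:
  layer 1 (silty sand): t_1 = 3.02 × 0.15 / 0.03244 = 13.96 d
  layer 2 (medium sand): t_2 = 3.00 × 0.26 / 0.03244 = 24.04 d
  layer 3 (silt): t_3 = 7.00 × 0.18 / 0.03244 = 38.84 d
  layer 4 (clean gravel): t_4 = 3.99 × 0.21 / 0.03244 = 25.83 d
Total t = Σ t_i = 102.7 days.

103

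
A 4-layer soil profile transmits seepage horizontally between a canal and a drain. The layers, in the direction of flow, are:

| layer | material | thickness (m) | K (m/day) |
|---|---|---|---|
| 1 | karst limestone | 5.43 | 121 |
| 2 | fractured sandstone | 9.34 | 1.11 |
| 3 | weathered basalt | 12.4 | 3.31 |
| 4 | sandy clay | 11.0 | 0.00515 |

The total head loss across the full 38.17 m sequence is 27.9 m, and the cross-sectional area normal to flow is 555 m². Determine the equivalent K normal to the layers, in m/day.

0.0178

Flow is perpendicular to layering, so the layers act in series and the equivalent K is the thickness-weighted harmonic mean.
Total thickness L = 5.43 + 9.34 + 12.4 + 11.0 = 38.17 m.
Σ(b_i/K_i) = 5.43/121 + 9.34/1.11 + 12.4/3.31 + 11.0/0.00515 = 2148 d.
K_eq = L / Σ(b_i/K_i) = 38.17 / 2148 = 0.01777 m/day.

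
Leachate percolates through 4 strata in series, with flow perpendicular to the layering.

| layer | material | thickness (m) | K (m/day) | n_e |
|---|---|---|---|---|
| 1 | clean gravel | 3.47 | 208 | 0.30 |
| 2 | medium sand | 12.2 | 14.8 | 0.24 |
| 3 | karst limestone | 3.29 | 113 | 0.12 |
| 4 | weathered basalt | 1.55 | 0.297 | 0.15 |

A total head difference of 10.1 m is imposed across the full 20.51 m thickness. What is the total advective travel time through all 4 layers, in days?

2.77

With flow normal to the layers, continuity requires the same specific discharge q through every layer.
Σ(b_i/K_i) = 3.47/208 + 12.2/14.8 + 3.29/113 + 1.55/0.297 = 6.089 d.
q = Δh / Σ(b_i/K_i) = 10.1 / 6.089 = 1.659 m/day.
In each layer the seepage velocity is v_i = q/n_i, so the layer transit time is t_i = b_i·n_i / q:
  layer 1 (clean gravel): t_1 = 3.47 × 0.30 / 1.659 = 0.6276 d
  layer 2 (medium sand): t_2 = 12.2 × 0.24 / 1.659 = 1.765 d
  layer 3 (karst limestone): t_3 = 3.29 × 0.12 / 1.659 = 0.2380 d
  layer 4 (weathered basalt): t_4 = 1.55 × 0.15 / 1.659 = 0.1402 d
Total t = Σ t_i = 2.771 days.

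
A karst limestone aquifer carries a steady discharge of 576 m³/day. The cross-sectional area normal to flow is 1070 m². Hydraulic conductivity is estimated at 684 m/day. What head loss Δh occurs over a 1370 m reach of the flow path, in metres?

1.08

From Q = K·A·i, i = Q / (K·A) = 576 / (684.0 × 1070) = 0.0007870.
Head loss Δh = i · L = 0.0007870 × 1370 = 1.078 m.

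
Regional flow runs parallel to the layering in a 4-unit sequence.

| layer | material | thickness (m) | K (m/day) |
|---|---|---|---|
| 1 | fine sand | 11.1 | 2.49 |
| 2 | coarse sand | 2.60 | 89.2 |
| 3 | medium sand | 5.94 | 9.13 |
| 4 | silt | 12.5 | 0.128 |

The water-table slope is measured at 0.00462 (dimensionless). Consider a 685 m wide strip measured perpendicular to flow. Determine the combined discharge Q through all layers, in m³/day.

998

Flow is parallel to layering, so each bed carries its own Darcy discharge and the transmissivities add.
Σ(K_i·b_i) = 2.49×11.1 + 89.2×2.60 + 9.13×5.94 + 0.128×12.5 = 315.4 m²/day.
Hydraulic gradient i = 0.00462.
Q = Σ(K_i·b_i) · W · i = 315.4 × 685 × 0.004620 = 998.1 m³/day.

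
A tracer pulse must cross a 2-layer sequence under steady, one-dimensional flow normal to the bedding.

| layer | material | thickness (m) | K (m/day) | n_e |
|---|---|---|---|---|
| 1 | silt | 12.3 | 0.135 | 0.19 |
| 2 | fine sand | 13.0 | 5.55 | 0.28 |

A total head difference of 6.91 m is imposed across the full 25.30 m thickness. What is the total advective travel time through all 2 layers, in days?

With flow normal to the layers, continuity requires the same specific discharge q through every layer.
Σ(b_i/K_i) = 12.3/0.135 + 13.0/5.55 = 93.45 d.
q = Δh / Σ(b_i/K_i) = 6.91 / 93.45 = 0.07394 m/day.
In each layer the seepage velocity is v_i = q/n_i, so the layer transit time is t_i = b_i·n_i / q:
  layer 1 (silt): t_1 = 12.3 × 0.19 / 0.07394 = 31.61 d
  layer 2 (fine sand): t_2 = 13.0 × 0.28 / 0.07394 = 49.23 d
Total t = Σ t_i = 80.84 days.

80.8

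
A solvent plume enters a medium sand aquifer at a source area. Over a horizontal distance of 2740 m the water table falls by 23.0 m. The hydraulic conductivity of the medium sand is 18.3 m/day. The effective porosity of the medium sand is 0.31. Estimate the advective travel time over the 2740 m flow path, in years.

15.1

Hydraulic gradient i = Δh / L = 23.0 / 2740 = 0.008394.
Darcy flux q = K · i = 18.30 × 0.008394 = 0.1536 m/day.
Seepage velocity v = q / n_e = 0.1536 / 0.31 = 0.4955 m/day.
Travel time t = L / v = 2740 / 0.4955 = 5529 days = 15.14 years.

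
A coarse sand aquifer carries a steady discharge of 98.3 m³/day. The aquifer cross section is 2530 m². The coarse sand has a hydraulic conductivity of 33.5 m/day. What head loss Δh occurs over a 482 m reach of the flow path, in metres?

0.559

From Q = K·A·i, i = Q / (K·A) = 98.3 / (33.50 × 2530) = 0.001160.
Head loss Δh = i · L = 0.001160 × 482 = 0.5590 m.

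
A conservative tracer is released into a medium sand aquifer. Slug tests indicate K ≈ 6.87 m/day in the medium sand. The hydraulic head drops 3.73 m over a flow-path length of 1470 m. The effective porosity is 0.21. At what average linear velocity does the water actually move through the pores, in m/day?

Hydraulic gradient i = Δh / L = 3.73 / 1470 = 0.002537.
Darcy flux q = K · i = 6.870 × 0.002537 = 0.01743 m/day.
Seepage velocity v = q / n_e = 0.01743 / 0.21 = 0.08301 m/day.

0.0830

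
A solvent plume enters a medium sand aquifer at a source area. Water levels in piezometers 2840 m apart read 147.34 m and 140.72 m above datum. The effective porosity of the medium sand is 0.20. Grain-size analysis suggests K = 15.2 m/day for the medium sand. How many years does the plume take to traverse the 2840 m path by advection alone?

Hydraulic gradient i = (147.34 − 140.72) / 2840 = 6.62 / 2840 = 0.002331.
Darcy flux q = K · i = 15.20 × 0.002331 = 0.03543 m/day.
Seepage velocity v = q / n_e = 0.03543 / 0.20 = 0.1772 m/day.
Travel time t = L / v = 2840 / 0.1772 = 16031 days = 43.89 years.

43.9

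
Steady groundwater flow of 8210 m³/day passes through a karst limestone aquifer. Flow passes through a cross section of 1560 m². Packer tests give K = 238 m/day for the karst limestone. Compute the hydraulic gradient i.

0.0221

From Q = K·A·i, i = Q / (K·A) = 8210 / (238.0 × 1560) = 0.02211.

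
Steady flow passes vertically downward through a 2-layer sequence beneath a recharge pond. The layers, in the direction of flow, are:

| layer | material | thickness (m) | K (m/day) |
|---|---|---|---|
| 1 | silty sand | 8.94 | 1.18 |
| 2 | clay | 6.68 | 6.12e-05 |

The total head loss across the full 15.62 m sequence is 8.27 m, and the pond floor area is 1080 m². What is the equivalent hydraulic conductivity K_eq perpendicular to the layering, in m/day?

0.000143

Flow is perpendicular to layering, so the layers act in series and the equivalent K is the thickness-weighted harmonic mean.
Total thickness L = 8.94 + 6.68 = 15.62 m.
Σ(b_i/K_i) = 8.94/1.18 + 6.68/6.12e-05 = 1.092e+05 d.
K_eq = L / Σ(b_i/K_i) = 15.62 / 1.092e+05 = 0.0001431 m/day.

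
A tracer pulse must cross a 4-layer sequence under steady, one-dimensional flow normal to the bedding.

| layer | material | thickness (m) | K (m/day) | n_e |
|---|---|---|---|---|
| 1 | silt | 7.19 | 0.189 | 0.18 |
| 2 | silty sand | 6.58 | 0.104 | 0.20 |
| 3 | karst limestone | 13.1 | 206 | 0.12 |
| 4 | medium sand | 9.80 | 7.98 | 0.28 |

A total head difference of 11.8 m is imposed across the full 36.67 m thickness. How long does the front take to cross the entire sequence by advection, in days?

60.2

With flow normal to the layers, continuity requires the same specific discharge q through every layer.
Σ(b_i/K_i) = 7.19/0.189 + 6.58/0.104 + 13.1/206 + 9.80/7.98 = 102.6 d.
q = Δh / Σ(b_i/K_i) = 11.8 / 102.6 = 0.1150 m/day.
In each layer the seepage velocity is v_i = q/n_i, so the layer transit time is t_i = b_i·n_i / q:
  layer 1 (silt): t_1 = 7.19 × 0.18 / 0.1150 = 11.25 d
  layer 2 (silty sand): t_2 = 6.58 × 0.20 / 0.1150 = 11.44 d
  layer 3 (karst limestone): t_3 = 13.1 × 0.12 / 0.1150 = 13.67 d
  layer 4 (medium sand): t_4 = 9.80 × 0.28 / 0.1150 = 23.86 d
Total t = Σ t_i = 60.22 days.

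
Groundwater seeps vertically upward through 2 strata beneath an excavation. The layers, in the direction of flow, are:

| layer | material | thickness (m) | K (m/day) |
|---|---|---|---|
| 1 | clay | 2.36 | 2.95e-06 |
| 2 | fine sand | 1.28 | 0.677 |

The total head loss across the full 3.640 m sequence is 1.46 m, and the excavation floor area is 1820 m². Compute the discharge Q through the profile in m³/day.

0.00332

Flow is perpendicular to layering, so the layers act in series and the equivalent K is the thickness-weighted harmonic mean.
Total thickness L = 2.36 + 1.28 = 3.640 m.
Σ(b_i/K_i) = 2.36/2.95e-06 + 1.28/0.677 = 8.000e+05 d.
K_eq = L / Σ(b_i/K_i) = 3.640 / 8.000e+05 = 4.550e-06 m/day.
Q = K_eq · A · (Δh/L) = 4.550e-06 × 1820 × (1.46/3.640) = 0.003321 m³/day.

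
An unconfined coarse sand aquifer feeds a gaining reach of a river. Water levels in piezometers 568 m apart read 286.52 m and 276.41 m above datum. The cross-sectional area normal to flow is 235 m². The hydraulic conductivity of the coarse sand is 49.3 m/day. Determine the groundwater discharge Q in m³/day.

206

Hydraulic gradient i = (286.52 − 276.41) / 568 = 10.11 / 568 = 0.01780.
Darcy's law: Q = K · A · i = 49.30 × 235.0 × 0.01780 = 206.2 m³/day.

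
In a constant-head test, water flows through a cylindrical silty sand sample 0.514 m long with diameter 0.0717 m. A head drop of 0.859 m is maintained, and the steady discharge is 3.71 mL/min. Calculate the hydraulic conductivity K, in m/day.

Cross-sectional area A = π·(d/2)² = π × (0.0717/2)² = 0.004038 m².
Convert discharge: 3.71 mL/min = 6.183e-08 m³/s.
Darcy's law rearranged: K = Q·L / (A·Δh) = 6.183e-08 × 0.514 / (0.004038 × 0.859) = 9.164e-06 m/s = 0.7917 m/day.

0.792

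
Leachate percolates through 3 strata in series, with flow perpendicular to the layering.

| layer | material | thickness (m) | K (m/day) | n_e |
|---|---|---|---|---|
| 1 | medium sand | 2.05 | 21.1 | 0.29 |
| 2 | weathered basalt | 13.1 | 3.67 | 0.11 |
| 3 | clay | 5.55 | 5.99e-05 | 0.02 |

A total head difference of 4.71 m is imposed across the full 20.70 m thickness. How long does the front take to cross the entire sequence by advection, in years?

116

With flow normal to the layers, continuity requires the same specific discharge q through every layer.
Σ(b_i/K_i) = 2.05/21.1 + 13.1/3.67 + 5.55/5.99e-05 = 92658 d.
q = Δh / Σ(b_i/K_i) = 4.71 / 92658 = 5.083e-05 m/day.
In each layer the seepage velocity is v_i = q/n_i, so the layer transit time is t_i = b_i·n_i / q:
  layer 1 (medium sand): t_1 = 2.05 × 0.29 / 5.083e-05 = 11695 d
  layer 2 (weathered basalt): t_2 = 13.1 × 0.11 / 5.083e-05 = 28348 d
  layer 3 (clay): t_3 = 5.55 × 0.02 / 5.083e-05 = 2184 d
Total t = Σ t_i = 42227 days = 115.6 years.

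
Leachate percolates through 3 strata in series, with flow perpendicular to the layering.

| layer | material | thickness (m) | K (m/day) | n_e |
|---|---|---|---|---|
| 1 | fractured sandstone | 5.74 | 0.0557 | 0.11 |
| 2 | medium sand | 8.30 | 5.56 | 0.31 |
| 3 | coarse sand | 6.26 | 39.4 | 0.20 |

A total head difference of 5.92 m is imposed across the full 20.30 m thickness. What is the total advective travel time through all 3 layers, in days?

With flow normal to the layers, continuity requires the same specific discharge q through every layer.
Σ(b_i/K_i) = 5.74/0.0557 + 8.30/5.56 + 6.26/39.4 = 104.7 d.
q = Δh / Σ(b_i/K_i) = 5.92 / 104.7 = 0.05654 m/day.
In each layer the seepage velocity is v_i = q/n_i, so the layer transit time is t_i = b_i·n_i / q:
  layer 1 (fractured sandstone): t_1 = 5.74 × 0.11 / 0.05654 = 11.17 d
  layer 2 (medium sand): t_2 = 8.30 × 0.31 / 0.05654 = 45.51 d
  layer 3 (coarse sand): t_3 = 6.26 × 0.20 / 0.05654 = 22.14 d
Total t = Σ t_i = 78.82 days.

78.8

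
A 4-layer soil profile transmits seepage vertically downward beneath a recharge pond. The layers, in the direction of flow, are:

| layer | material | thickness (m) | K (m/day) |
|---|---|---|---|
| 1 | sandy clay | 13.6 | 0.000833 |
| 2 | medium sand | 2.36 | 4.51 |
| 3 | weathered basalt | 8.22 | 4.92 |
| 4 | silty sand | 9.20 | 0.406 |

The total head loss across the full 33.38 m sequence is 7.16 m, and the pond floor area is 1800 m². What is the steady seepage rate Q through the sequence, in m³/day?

0.788

Flow is perpendicular to layering, so the layers act in series and the equivalent K is the thickness-weighted harmonic mean.
Total thickness L = 13.6 + 2.36 + 8.22 + 9.20 = 33.38 m.
Σ(b_i/K_i) = 13.6/0.000833 + 2.36/4.51 + 8.22/4.92 + 9.20/0.406 = 16351 d.
K_eq = L / Σ(b_i/K_i) = 33.38 / 16351 = 0.002041 m/day.
Q = K_eq · A · (Δh/L) = 0.002041 × 1800 × (7.16/33.38) = 0.7882 m³/day.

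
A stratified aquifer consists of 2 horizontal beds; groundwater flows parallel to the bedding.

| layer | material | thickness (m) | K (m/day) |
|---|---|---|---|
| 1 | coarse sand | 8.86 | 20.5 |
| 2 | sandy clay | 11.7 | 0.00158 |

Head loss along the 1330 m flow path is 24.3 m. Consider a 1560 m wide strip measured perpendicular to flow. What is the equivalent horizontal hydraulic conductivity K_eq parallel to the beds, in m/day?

8.84

Flow is parallel to layering, so each bed carries its own Darcy discharge and the transmissivities add.
Σ(K_i·b_i) = 20.5×8.86 + 0.00158×11.7 = 181.6 m²/day.
Total thickness b = 20.56 m, so K_eq = Σ(K_i·b_i)/b = 8.835 m/day.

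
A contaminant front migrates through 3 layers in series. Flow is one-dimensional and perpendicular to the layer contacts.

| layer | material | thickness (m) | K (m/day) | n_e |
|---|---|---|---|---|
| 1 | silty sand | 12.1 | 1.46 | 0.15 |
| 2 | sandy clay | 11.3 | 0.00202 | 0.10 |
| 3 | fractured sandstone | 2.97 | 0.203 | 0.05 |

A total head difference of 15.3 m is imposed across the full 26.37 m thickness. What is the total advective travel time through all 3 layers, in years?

3.11

With flow normal to the layers, continuity requires the same specific discharge q through every layer.
Σ(b_i/K_i) = 12.1/1.46 + 11.3/0.00202 + 2.97/0.203 = 5617 d.
q = Δh / Σ(b_i/K_i) = 15.3 / 5617 = 0.002724 m/day.
In each layer the seepage velocity is v_i = q/n_i, so the layer transit time is t_i = b_i·n_i / q:
  layer 1 (silty sand): t_1 = 12.1 × 0.15 / 0.002724 = 666.3 d
  layer 2 (sandy clay): t_2 = 11.3 × 0.10 / 0.002724 = 414.8 d
  layer 3 (fractured sandstone): t_3 = 2.97 × 0.05 / 0.002724 = 54.52 d
Total t = Σ t_i = 1136 days = 3.109 years.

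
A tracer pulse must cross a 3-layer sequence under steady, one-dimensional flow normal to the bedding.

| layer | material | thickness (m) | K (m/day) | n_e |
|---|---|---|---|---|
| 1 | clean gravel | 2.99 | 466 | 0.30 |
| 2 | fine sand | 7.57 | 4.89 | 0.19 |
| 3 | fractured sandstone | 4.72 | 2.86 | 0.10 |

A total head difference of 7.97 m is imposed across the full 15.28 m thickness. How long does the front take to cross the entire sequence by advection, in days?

1.13

With flow normal to the layers, continuity requires the same specific discharge q through every layer.
Σ(b_i/K_i) = 2.99/466 + 7.57/4.89 + 4.72/2.86 = 3.205 d.
q = Δh / Σ(b_i/K_i) = 7.97 / 3.205 = 2.487 m/day.
In each layer the seepage velocity is v_i = q/n_i, so the layer transit time is t_i = b_i·n_i / q:
  layer 1 (clean gravel): t_1 = 2.99 × 0.30 / 2.487 = 0.3607 d
  layer 2 (fine sand): t_2 = 7.57 × 0.19 / 2.487 = 0.5784 d
  layer 3 (fractured sandstone): t_3 = 4.72 × 0.10 / 2.487 = 0.1898 d
Total t = Σ t_i = 1.129 days.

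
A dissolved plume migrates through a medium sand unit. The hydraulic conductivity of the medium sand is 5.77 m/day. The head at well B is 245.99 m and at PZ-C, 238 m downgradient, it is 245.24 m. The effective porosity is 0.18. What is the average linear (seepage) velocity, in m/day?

0.101

Hydraulic gradient i = (245.99 − 245.24) / 238 = 0.75 / 238 = 0.003151.
Darcy flux q = K · i = 5.770 × 0.003151 = 0.01818 m/day.
Seepage velocity v = q / n_e = 0.01818 / 0.18 = 0.1010 m/day.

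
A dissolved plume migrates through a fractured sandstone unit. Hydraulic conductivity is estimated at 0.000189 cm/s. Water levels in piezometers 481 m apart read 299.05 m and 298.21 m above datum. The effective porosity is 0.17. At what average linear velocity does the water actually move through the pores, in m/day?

Convert K: 0.000189 cm/s × 864 = 0.1633 m/day.
Hydraulic gradient i = (299.05 − 298.21) / 481 = 0.84 / 481 = 0.001746.
Darcy flux q = K · i = 0.1633 × 0.001746 = 0.0002852 m/day.
Seepage velocity v = q / n_e = 0.0002852 / 0.17 = 0.001677 m/day.

0.00168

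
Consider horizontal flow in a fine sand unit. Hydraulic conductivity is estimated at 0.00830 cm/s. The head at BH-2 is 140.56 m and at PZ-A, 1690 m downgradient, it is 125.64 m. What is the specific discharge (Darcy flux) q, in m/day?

Convert K: 0.00830 cm/s × 864 = 7.171 m/day.
Hydraulic gradient i = (140.56 − 125.64) / 1690 = 14.92 / 1690 = 0.008828.
Specific discharge q = K · i = 7.171 × 0.008828 = 0.06331 m/day.

0.0633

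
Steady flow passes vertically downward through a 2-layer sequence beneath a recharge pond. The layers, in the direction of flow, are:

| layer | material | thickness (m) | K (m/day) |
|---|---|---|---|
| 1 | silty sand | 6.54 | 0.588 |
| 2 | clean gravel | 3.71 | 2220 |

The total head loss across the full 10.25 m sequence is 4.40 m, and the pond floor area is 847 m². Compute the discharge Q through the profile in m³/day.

Flow is perpendicular to layering, so the layers act in series and the equivalent K is the thickness-weighted harmonic mean.
Total thickness L = 6.54 + 3.71 = 10.25 m.
Σ(b_i/K_i) = 6.54/0.588 + 3.71/2220 = 11.12 d.
K_eq = L / Σ(b_i/K_i) = 10.25 / 11.12 = 0.9214 m/day.
Q = K_eq · A · (Δh/L) = 0.9214 × 847 × (4.40/10.25) = 335.0 m³/day.

335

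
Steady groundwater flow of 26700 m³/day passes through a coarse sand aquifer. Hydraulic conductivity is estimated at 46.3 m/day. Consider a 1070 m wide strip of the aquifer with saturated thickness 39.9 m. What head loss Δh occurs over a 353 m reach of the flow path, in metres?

Cross-sectional area A = 1070 × 39.9 = 42693 m².
From Q = K·A·i, i = Q / (K·A) = 26700 / (46.30 × 42693) = 0.01351.
Head loss Δh = i · L = 0.01351 × 353 = 4.768 m.

4.77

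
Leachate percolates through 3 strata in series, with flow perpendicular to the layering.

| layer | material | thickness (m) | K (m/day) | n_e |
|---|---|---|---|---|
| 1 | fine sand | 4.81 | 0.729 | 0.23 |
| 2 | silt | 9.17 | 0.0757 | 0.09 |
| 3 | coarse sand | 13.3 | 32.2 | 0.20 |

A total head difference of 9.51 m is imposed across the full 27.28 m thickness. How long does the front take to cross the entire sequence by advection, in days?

61.9

With flow normal to the layers, continuity requires the same specific discharge q through every layer.
Σ(b_i/K_i) = 4.81/0.729 + 9.17/0.0757 + 13.3/32.2 = 128.1 d.
q = Δh / Σ(b_i/K_i) = 9.51 / 128.1 = 0.07421 m/day.
In each layer the seepage velocity is v_i = q/n_i, so the layer transit time is t_i = b_i·n_i / q:
  layer 1 (fine sand): t_1 = 4.81 × 0.23 / 0.07421 = 14.91 d
  layer 2 (silt): t_2 = 9.17 × 0.09 / 0.07421 = 11.12 d
  layer 3 (coarse sand): t_3 = 13.3 × 0.20 / 0.07421 = 35.84 d
Total t = Σ t_i = 61.87 days.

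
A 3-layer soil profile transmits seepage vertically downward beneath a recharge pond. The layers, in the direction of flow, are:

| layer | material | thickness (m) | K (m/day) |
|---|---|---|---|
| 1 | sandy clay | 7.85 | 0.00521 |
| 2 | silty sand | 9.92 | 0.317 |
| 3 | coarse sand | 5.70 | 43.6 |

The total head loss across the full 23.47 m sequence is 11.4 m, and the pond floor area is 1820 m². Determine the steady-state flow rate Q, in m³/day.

13.5

Flow is perpendicular to layering, so the layers act in series and the equivalent K is the thickness-weighted harmonic mean.
Total thickness L = 7.85 + 9.92 + 5.70 = 23.47 m.
Σ(b_i/K_i) = 7.85/0.00521 + 9.92/0.317 + 5.70/43.6 = 1538 d.
K_eq = L / Σ(b_i/K_i) = 23.47 / 1538 = 0.01526 m/day.
Q = K_eq · A · (Δh/L) = 0.01526 × 1820 × (11.4/23.47) = 13.49 m³/day.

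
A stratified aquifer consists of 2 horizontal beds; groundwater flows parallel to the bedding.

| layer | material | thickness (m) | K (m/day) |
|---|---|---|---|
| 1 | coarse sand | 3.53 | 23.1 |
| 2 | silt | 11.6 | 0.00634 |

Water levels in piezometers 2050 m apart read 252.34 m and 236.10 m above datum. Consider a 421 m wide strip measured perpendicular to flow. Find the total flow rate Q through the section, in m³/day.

Flow is parallel to layering, so each bed carries its own Darcy discharge and the transmissivities add.
Σ(K_i·b_i) = 23.1×3.53 + 0.00634×11.6 = 81.62 m²/day.
Hydraulic gradient i = (252.34 − 236.10) / 2050 = 16.24 / 2050 = 0.007922.
Q = Σ(K_i·b_i) · W · i = 81.62 × 421 × 0.007922 = 272.2 m³/day.

272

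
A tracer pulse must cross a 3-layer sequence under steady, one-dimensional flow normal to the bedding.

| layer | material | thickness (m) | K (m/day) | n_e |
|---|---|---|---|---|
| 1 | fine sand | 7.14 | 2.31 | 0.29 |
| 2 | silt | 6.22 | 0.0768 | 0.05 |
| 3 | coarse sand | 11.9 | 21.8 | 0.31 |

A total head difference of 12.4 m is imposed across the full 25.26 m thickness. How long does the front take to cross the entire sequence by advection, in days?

With flow normal to the layers, continuity requires the same specific discharge q through every layer.
Σ(b_i/K_i) = 7.14/2.31 + 6.22/0.0768 + 11.9/21.8 = 84.63 d.
q = Δh / Σ(b_i/K_i) = 12.4 / 84.63 = 0.1465 m/day.
In each layer the seepage velocity is v_i = q/n_i, so the layer transit time is t_i = b_i·n_i / q:
  layer 1 (fine sand): t_1 = 7.14 × 0.29 / 0.1465 = 14.13 d
  layer 2 (silt): t_2 = 6.22 × 0.05 / 0.1465 = 2.122 d
  layer 3 (coarse sand): t_3 = 11.9 × 0.31 / 0.1465 = 25.18 d
Total t = Σ t_i = 41.43 days.

41.4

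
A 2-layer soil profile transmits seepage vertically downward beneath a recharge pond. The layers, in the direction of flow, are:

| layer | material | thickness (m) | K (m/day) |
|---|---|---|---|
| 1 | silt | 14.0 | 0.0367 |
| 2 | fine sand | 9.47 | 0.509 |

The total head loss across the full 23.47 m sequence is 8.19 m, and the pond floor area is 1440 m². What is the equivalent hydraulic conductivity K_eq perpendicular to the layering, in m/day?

0.0587

Flow is perpendicular to layering, so the layers act in series and the equivalent K is the thickness-weighted harmonic mean.
Total thickness L = 14.0 + 9.47 = 23.47 m.
Σ(b_i/K_i) = 14.0/0.0367 + 9.47/0.509 = 400.1 d.
K_eq = L / Σ(b_i/K_i) = 23.47 / 400.1 = 0.05866 m/day.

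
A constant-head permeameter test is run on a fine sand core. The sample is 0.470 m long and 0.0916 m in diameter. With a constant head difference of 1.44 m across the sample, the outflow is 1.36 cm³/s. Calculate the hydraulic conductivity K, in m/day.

5.82

Cross-sectional area A = π·(d/2)² = π × (0.0916/2)² = 0.006590 m².
Convert discharge: 1.36 cm³/s = 1.360e-06 m³/s.
Darcy's law rearranged: K = Q·L / (A·Δh) = 1.360e-06 × 0.470 / (0.006590 × 1.44) = 6.736e-05 m/s = 5.820 m/day.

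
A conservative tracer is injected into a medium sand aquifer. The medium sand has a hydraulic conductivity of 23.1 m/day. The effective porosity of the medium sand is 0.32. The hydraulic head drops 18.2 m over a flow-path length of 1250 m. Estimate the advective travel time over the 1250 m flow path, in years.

3.26

Hydraulic gradient i = Δh / L = 18.2 / 1250 = 0.01456.
Darcy flux q = K · i = 23.10 × 0.01456 = 0.3363 m/day.
Seepage velocity v = q / n_e = 0.3363 / 0.32 = 1.051 m/day.
Travel time t = L / v = 1250 / 1.051 = 1189 days = 3.256 years.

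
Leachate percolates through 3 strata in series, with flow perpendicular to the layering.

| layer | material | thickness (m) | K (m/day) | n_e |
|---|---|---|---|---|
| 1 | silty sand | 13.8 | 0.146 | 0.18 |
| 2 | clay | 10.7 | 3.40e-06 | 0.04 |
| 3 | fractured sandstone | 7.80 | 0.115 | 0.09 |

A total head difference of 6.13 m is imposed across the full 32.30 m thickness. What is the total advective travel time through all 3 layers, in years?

With flow normal to the layers, continuity requires the same specific discharge q through every layer.
Σ(b_i/K_i) = 13.8/0.146 + 10.7/3.40e-06 + 7.80/0.115 = 3.147e+06 d.
q = Δh / Σ(b_i/K_i) = 6.13 / 3.147e+06 = 1.948e-06 m/day.
In each layer the seepage velocity is v_i = q/n_i, so the layer transit time is t_i = b_i·n_i / q:
  layer 1 (silty sand): t_1 = 13.8 × 0.18 / 1.948e-06 = 1.275e+06 d
  layer 2 (clay): t_2 = 10.7 × 0.04 / 1.948e-06 = 2.197e+05 d
  layer 3 (fractured sandstone): t_3 = 7.80 × 0.09 / 1.948e-06 = 3.604e+05 d
Total t = Σ t_i = 1.855e+06 days = 5080 years.

5080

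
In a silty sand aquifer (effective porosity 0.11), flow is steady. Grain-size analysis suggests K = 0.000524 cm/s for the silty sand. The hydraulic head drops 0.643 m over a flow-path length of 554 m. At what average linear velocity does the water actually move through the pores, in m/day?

0.00478

Convert K: 0.000524 cm/s × 864 = 0.4527 m/day.
Hydraulic gradient i = Δh / L = 0.643 / 554 = 0.001161.
Darcy flux q = K · i = 0.4527 × 0.001161 = 0.0005255 m/day.
Seepage velocity v = q / n_e = 0.0005255 / 0.11 = 0.004777 m/day.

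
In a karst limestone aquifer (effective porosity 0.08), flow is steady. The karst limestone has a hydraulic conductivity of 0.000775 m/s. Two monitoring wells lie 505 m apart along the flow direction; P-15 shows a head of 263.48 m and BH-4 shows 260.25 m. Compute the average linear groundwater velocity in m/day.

5.35

Convert K: 0.000775 m/s × 86400 = 66.96 m/day.
Hydraulic gradient i = (263.48 − 260.25) / 505 = 3.23 / 505 = 0.006396.
Darcy flux q = K · i = 66.96 × 0.006396 = 0.4283 m/day.
Seepage velocity v = q / n_e = 0.4283 / 0.08 = 5.353 m/day.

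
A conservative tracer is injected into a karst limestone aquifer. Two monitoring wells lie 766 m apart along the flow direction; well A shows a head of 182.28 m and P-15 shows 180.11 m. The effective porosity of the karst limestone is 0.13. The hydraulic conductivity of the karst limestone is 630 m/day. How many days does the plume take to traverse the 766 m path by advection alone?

55.8

Hydraulic gradient i = (182.28 − 180.11) / 766 = 2.17 / 766 = 0.002833.
Darcy flux q = K · i = 630.0 × 0.002833 = 1.785 m/day.
Seepage velocity v = q / n_e = 1.785 / 0.13 = 13.73 m/day.
Travel time t = L / v = 766 / 13.73 = 55.80 days.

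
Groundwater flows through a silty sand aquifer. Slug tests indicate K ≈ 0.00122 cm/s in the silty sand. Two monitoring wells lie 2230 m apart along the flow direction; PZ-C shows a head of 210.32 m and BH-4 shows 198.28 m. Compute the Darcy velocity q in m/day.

Convert K: 0.00122 cm/s × 864 = 1.054 m/day.
Hydraulic gradient i = (210.32 − 198.28) / 2230 = 12.04 / 2230 = 0.005399.
Specific discharge q = K · i = 1.054 × 0.005399 = 0.005691 m/day.

0.00569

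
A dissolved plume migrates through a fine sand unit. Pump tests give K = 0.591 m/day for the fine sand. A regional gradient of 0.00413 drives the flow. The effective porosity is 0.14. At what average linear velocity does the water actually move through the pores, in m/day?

0.0174

Hydraulic gradient i = 0.00413.
Darcy flux q = K · i = 0.5910 × 0.004130 = 0.002441 m/day.
Seepage velocity v = q / n_e = 0.002441 / 0.14 = 0.01743 m/day.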